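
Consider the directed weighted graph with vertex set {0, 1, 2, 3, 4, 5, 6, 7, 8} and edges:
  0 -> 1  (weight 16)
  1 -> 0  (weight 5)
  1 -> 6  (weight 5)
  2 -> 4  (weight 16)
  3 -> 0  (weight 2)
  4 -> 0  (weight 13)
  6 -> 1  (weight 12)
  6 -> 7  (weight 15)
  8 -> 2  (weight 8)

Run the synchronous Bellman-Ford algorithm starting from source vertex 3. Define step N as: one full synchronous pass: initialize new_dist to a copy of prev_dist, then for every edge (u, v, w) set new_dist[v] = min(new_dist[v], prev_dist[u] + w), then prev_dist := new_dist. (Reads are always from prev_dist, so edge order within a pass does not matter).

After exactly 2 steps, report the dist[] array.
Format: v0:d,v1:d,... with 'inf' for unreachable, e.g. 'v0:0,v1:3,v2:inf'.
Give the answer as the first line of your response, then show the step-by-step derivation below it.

v0:2,v1:18,v2:inf,v3:0,v4:inf,v5:inf,v6:inf,v7:inf,v8:inf

step 1: dist = v0:2,v1:inf,v2:inf,v3:0,v4:inf,v5:inf,v6:inf,v7:inf,v8:inf
step 2: dist = v0:2,v1:18,v2:inf,v3:0,v4:inf,v5:inf,v6:inf,v7:inf,v8:inf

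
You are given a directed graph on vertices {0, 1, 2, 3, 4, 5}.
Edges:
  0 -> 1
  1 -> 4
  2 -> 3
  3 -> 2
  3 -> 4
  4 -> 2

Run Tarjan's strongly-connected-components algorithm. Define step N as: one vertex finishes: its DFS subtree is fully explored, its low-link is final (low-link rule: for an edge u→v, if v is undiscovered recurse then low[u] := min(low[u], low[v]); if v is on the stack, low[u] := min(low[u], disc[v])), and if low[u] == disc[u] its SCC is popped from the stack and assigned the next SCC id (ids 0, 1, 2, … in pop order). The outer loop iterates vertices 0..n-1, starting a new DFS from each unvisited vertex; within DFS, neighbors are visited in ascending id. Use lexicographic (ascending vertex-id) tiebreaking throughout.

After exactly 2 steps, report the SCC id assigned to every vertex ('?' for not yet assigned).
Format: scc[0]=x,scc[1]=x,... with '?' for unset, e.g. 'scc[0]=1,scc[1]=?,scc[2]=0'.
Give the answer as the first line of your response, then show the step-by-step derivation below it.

scc[0]=?,scc[1]=?,scc[2]=?,scc[3]=?,scc[4]=?,scc[5]=?

step 1: low=(low[0]=0,low[1]=1,low[2]=3,low[3]=2,low[4]=2,low[5]=?); scc=(scc[0]=?,scc[1]=?,scc[2]=?,scc[3]=?,scc[4]=?,scc[5]=?)
step 2: low=(low[0]=0,low[1]=1,low[2]=2,low[3]=2,low[4]=2,low[5]=?); scc=(scc[0]=?,scc[1]=?,scc[2]=?,scc[3]=?,scc[4]=?,scc[5]=?)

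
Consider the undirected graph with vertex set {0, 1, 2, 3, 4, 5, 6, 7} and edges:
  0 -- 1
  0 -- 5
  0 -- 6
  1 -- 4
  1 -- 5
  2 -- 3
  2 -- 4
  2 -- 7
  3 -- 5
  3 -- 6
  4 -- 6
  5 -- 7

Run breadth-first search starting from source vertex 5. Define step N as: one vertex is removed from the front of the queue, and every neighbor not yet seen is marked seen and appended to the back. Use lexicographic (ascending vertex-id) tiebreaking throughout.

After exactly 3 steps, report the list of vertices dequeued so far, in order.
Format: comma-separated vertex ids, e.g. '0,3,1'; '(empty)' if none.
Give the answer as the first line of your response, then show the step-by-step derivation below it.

5,0,1

step 1: dequeue 5; queue=[0,1,3,7]; order=5
step 2: dequeue 0; queue=[1,3,7,6]; order=5,0
step 3: dequeue 1; queue=[3,7,6,4]; order=5,0,1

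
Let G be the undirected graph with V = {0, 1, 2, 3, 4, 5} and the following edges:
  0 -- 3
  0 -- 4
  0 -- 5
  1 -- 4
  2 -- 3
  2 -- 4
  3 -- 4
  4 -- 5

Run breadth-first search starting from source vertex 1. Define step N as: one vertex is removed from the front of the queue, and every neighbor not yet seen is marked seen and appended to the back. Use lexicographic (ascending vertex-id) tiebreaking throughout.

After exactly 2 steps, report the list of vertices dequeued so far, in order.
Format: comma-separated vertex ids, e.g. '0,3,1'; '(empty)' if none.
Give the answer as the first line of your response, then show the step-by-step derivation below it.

1,4

step 1: dequeue 1; queue=[4]; order=1
step 2: dequeue 4; queue=[0,2,3,5]; order=1,4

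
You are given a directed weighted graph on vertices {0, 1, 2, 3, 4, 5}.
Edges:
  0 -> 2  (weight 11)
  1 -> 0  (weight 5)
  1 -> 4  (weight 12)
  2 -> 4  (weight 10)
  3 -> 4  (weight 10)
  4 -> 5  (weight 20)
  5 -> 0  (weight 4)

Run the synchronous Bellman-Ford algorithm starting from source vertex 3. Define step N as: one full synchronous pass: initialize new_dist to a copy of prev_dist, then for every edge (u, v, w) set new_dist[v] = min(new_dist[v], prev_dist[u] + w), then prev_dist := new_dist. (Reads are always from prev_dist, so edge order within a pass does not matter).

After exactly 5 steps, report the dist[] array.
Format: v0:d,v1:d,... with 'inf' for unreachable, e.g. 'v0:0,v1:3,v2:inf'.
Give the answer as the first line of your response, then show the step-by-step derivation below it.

v0:34,v1:inf,v2:45,v3:0,v4:10,v5:30

step 1: dist = v0:inf,v1:inf,v2:inf,v3:0,v4:10,v5:inf
step 2: dist = v0:inf,v1:inf,v2:inf,v3:0,v4:10,v5:30
step 3: dist = v0:34,v1:inf,v2:inf,v3:0,v4:10,v5:30
step 4: dist = v0:34,v1:inf,v2:45,v3:0,v4:10,v5:30
step 5: dist = v0:34,v1:inf,v2:45,v3:0,v4:10,v5:30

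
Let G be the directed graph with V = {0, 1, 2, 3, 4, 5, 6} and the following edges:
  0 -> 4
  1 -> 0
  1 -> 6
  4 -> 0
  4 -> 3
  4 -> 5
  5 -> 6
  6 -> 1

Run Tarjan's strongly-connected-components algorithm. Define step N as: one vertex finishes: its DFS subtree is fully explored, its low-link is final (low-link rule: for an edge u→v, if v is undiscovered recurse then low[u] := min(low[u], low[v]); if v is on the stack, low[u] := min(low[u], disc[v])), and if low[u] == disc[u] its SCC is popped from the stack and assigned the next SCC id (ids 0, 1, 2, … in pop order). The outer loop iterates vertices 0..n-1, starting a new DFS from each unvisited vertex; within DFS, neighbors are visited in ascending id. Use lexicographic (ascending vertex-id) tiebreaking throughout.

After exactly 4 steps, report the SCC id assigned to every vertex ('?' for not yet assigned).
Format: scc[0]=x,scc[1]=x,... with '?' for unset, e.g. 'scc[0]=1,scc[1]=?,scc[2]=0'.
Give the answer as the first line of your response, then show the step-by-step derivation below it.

scc[0]=?,scc[1]=?,scc[2]=?,scc[3]=0,scc[4]=?,scc[5]=?,scc[6]=?

step 1: low=(low[0]=0,low[1]=?,low[2]=?,low[3]=2,low[4]=0,low[5]=?,low[6]=?); scc=(scc[0]=?,scc[1]=?,scc[2]=?,scc[3]=0,scc[4]=?,scc[5]=?,scc[6]=?)
step 2: low=(low[0]=0,low[1]=0,low[2]=?,low[3]=2,low[4]=0,low[5]=3,low[6]=4); scc=(scc[0]=?,scc[1]=?,scc[2]=?,scc[3]=0,scc[4]=?,scc[5]=?,scc[6]=?)
step 3: low=(low[0]=0,low[1]=0,low[2]=?,low[3]=2,low[4]=0,low[5]=3,low[6]=0); scc=(scc[0]=?,scc[1]=?,scc[2]=?,scc[3]=0,scc[4]=?,scc[5]=?,scc[6]=?)
step 4: low=(low[0]=0,low[1]=0,low[2]=?,low[3]=2,low[4]=0,low[5]=0,low[6]=0); scc=(scc[0]=?,scc[1]=?,scc[2]=?,scc[3]=0,scc[4]=?,scc[5]=?,scc[6]=?)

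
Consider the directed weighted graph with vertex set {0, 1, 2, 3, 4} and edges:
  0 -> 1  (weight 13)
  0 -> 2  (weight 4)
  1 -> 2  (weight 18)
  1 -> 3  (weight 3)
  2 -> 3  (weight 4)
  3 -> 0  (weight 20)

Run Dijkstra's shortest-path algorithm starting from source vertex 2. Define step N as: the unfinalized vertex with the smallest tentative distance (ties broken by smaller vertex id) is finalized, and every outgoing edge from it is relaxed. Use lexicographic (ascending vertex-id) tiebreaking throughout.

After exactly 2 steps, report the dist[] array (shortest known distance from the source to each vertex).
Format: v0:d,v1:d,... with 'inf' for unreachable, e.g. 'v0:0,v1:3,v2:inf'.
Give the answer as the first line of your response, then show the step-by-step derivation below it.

v0:24,v1:inf,v2:0,v3:4,v4:inf

step 1: dist = v0:inf,v1:inf,v2:0,v3:4,v4:inf
step 2: dist = v0:24,v1:inf,v2:0,v3:4,v4:inf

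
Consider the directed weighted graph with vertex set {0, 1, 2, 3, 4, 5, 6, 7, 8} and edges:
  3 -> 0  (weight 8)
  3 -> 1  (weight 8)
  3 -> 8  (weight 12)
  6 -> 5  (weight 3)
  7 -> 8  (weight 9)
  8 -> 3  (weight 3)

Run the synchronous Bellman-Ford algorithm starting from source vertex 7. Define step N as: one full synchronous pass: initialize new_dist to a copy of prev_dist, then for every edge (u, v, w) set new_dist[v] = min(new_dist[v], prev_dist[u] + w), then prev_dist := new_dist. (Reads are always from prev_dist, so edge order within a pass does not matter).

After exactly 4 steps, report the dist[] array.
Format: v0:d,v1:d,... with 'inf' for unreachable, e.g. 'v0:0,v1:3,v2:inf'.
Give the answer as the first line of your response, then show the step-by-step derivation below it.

v0:20,v1:20,v2:inf,v3:12,v4:inf,v5:inf,v6:inf,v7:0,v8:9

step 1: dist = v0:inf,v1:inf,v2:inf,v3:inf,v4:inf,v5:inf,v6:inf,v7:0,v8:9
step 2: dist = v0:inf,v1:inf,v2:inf,v3:12,v4:inf,v5:inf,v6:inf,v7:0,v8:9
step 3: dist = v0:20,v1:20,v2:inf,v3:12,v4:inf,v5:inf,v6:inf,v7:0,v8:9
step 4: dist = v0:20,v1:20,v2:inf,v3:12,v4:inf,v5:inf,v6:inf,v7:0,v8:9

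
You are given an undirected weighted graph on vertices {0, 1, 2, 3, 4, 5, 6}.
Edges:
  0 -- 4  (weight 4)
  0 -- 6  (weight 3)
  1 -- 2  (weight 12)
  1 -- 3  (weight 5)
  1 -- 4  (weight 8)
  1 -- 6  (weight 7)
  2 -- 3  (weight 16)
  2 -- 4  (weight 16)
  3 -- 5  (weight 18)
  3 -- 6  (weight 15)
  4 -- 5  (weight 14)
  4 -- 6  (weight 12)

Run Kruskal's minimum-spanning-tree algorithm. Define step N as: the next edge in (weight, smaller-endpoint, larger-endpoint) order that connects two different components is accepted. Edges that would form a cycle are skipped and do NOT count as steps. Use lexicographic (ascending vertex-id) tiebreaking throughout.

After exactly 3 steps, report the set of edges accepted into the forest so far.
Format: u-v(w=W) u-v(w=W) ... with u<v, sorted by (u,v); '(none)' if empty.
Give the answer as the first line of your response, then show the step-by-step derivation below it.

0-4(w=4) 0-6(w=3) 1-3(w=5)

step 1: add edge 0-6 (w=3); MST = {0-6(w=3)}
step 2: add edge 0-4 (w=4); MST = {0-4(w=4) 0-6(w=3)}
step 3: add edge 1-3 (w=5); MST = {0-4(w=4) 0-6(w=3) 1-3(w=5)}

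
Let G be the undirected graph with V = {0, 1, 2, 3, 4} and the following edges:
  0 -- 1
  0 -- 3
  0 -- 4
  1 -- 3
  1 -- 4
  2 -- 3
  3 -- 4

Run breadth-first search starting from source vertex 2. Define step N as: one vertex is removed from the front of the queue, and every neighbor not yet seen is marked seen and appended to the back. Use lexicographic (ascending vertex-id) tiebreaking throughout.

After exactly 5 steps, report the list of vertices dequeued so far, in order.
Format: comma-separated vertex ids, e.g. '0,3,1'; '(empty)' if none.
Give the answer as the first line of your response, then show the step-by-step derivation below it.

2,3,0,1,4

step 1: dequeue 2; queue=[3]; order=2
step 2: dequeue 3; queue=[0,1,4]; order=2,3
step 3: dequeue 0; queue=[1,4]; order=2,3,0
step 4: dequeue 1; queue=[4]; order=2,3,0,1
step 5: dequeue 4; queue=[(empty)]; order=2,3,0,1,4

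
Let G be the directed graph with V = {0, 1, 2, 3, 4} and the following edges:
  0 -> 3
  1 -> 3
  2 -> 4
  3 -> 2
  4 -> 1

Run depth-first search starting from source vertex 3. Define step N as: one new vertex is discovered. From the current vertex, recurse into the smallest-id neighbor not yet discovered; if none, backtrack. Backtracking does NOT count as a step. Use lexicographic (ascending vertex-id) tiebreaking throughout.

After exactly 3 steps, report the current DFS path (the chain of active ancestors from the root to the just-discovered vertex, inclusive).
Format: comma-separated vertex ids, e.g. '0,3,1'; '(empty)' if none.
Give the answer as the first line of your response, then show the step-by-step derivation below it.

3,2,4

step 1: discover 3; path=3; order=3
step 2: discover 2; path=3>2; order=3,2
step 3: discover 4; path=3>2>4; order=3,2,4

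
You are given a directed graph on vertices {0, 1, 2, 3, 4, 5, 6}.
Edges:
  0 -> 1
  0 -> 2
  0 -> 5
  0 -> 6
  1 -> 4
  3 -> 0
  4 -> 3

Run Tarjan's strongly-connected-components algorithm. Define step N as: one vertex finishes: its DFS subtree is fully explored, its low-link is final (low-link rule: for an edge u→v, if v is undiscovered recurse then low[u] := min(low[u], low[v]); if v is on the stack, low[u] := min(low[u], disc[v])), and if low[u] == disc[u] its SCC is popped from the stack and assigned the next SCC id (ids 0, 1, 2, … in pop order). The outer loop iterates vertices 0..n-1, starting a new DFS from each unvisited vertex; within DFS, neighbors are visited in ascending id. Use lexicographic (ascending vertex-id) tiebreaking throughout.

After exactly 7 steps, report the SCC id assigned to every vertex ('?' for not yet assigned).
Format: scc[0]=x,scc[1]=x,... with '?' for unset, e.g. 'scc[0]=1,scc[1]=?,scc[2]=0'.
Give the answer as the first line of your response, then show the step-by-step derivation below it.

scc[0]=3,scc[1]=3,scc[2]=0,scc[3]=3,scc[4]=3,scc[5]=1,scc[6]=2

step 1: low=(low[0]=0,low[1]=1,low[2]=?,low[3]=0,low[4]=2,low[5]=?,low[6]=?); scc=(scc[0]=?,scc[1]=?,scc[2]=?,scc[3]=?,scc[4]=?,scc[5]=?,scc[6]=?)
step 2: low=(low[0]=0,low[1]=1,low[2]=?,low[3]=0,low[4]=0,low[5]=?,low[6]=?); scc=(scc[0]=?,scc[1]=?,scc[2]=?,scc[3]=?,scc[4]=?,scc[5]=?,scc[6]=?)
step 3: low=(low[0]=0,low[1]=0,low[2]=?,low[3]=0,low[4]=0,low[5]=?,low[6]=?); scc=(scc[0]=?,scc[1]=?,scc[2]=?,scc[3]=?,scc[4]=?,scc[5]=?,scc[6]=?)
step 4: low=(low[0]=0,low[1]=0,low[2]=4,low[3]=0,low[4]=0,low[5]=?,low[6]=?); scc=(scc[0]=?,scc[1]=?,scc[2]=0,scc[3]=?,scc[4]=?,scc[5]=?,scc[6]=?)
step 5: low=(low[0]=0,low[1]=0,low[2]=4,low[3]=0,low[4]=0,low[5]=5,low[6]=?); scc=(scc[0]=?,scc[1]=?,scc[2]=0,scc[3]=?,scc[4]=?,scc[5]=1,scc[6]=?)
step 6: low=(low[0]=0,low[1]=0,low[2]=4,low[3]=0,low[4]=0,low[5]=5,low[6]=6); scc=(scc[0]=?,scc[1]=?,scc[2]=0,scc[3]=?,scc[4]=?,scc[5]=1,scc[6]=2)
step 7: low=(low[0]=0,low[1]=0,low[2]=4,low[3]=0,low[4]=0,low[5]=5,low[6]=6); scc=(scc[0]=3,scc[1]=3,scc[2]=0,scc[3]=3,scc[4]=3,scc[5]=1,scc[6]=2)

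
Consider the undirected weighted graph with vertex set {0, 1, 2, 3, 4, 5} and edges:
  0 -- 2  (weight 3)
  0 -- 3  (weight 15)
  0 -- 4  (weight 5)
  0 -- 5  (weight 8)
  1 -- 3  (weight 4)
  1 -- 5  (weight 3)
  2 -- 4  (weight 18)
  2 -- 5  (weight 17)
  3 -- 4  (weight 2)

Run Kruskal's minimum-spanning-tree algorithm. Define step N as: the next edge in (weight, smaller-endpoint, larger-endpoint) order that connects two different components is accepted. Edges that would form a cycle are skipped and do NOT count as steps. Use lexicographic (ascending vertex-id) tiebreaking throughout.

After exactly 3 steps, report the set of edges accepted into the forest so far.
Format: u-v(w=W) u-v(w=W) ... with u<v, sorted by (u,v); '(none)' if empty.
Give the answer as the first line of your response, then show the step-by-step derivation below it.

0-2(w=3) 1-5(w=3) 3-4(w=2)

step 1: add edge 3-4 (w=2); MST = {3-4(w=2)}
step 2: add edge 0-2 (w=3); MST = {0-2(w=3) 3-4(w=2)}
step 3: add edge 1-5 (w=3); MST = {0-2(w=3) 1-5(w=3) 3-4(w=2)}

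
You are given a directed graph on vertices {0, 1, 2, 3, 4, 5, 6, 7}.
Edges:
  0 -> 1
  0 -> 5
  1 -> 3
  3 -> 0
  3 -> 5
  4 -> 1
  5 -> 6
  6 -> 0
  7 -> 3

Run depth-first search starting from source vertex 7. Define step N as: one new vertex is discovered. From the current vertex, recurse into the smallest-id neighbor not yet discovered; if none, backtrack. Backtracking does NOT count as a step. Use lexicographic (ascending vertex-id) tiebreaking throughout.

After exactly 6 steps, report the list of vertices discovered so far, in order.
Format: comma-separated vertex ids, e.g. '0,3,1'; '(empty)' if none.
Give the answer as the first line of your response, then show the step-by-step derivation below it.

7,3,0,1,5,6

step 1: discover 7; path=7; order=7
step 2: discover 3; path=7>3; order=7,3
step 3: discover 0; path=7>3>0; order=7,3,0
step 4: discover 1; path=7>3>0>1; order=7,3,0,1
step 5: discover 5; path=7>3>0>5; order=7,3,0,1,5
step 6: discover 6; path=7>3>0>5>6; order=7,3,0,1,5,6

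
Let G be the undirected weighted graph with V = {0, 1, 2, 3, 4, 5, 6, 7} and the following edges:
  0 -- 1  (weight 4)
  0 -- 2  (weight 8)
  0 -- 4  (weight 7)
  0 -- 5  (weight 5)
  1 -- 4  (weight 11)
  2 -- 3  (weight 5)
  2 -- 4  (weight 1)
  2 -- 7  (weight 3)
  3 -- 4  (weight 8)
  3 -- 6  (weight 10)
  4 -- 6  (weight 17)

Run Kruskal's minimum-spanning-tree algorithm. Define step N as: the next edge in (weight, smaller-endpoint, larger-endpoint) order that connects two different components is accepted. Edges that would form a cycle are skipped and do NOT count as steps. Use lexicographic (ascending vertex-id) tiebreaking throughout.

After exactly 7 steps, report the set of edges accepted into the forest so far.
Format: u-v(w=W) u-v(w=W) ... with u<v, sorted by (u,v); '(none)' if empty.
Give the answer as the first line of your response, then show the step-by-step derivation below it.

0-1(w=4) 0-4(w=7) 0-5(w=5) 2-3(w=5) 2-4(w=1) 2-7(w=3) 3-6(w=10)

step 1: add edge 2-4 (w=1); MST = {2-4(w=1)}
step 2: add edge 2-7 (w=3); MST = {2-4(w=1) 2-7(w=3)}
step 3: add edge 0-1 (w=4); MST = {0-1(w=4) 2-4(w=1) 2-7(w=3)}
step 4: add edge 0-5 (w=5); MST = {0-1(w=4) 0-5(w=5) 2-4(w=1) 2-7(w=3)}
step 5: add edge 2-3 (w=5); MST = {0-1(w=4) 0-5(w=5) 2-3(w=5) 2-4(w=1) 2-7(w=3)}
step 6: add edge 0-4 (w=7); MST = {0-1(w=4) 0-4(w=7) 0-5(w=5) 2-3(w=5) 2-4(w=1) 2-7(w=3)}
step 7: add edge 3-6 (w=10); MST = {0-1(w=4) 0-4(w=7) 0-5(w=5) 2-3(w=5) 2-4(w=1) 2-7(w=3) 3-6(w=10)}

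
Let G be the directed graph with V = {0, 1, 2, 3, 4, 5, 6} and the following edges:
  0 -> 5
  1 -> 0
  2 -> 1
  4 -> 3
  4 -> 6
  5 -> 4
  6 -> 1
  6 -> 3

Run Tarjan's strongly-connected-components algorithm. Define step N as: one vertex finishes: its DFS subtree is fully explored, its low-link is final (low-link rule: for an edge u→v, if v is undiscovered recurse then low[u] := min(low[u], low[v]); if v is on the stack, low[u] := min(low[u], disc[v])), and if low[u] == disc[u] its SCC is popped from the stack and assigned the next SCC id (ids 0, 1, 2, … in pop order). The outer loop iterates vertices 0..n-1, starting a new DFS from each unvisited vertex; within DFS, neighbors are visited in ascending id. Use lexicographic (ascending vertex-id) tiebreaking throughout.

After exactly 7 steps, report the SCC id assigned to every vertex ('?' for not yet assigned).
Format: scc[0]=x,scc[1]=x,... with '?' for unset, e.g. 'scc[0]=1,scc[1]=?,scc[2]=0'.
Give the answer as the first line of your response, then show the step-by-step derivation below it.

scc[0]=1,scc[1]=1,scc[2]=2,scc[3]=0,scc[4]=1,scc[5]=1,scc[6]=1

step 1: low=(low[0]=0,low[1]=?,low[2]=?,low[3]=3,low[4]=2,low[5]=1,low[6]=?); scc=(scc[0]=?,scc[1]=?,scc[2]=?,scc[3]=0,scc[4]=?,scc[5]=?,scc[6]=?)
step 2: low=(low[0]=0,low[1]=0,low[2]=?,low[3]=3,low[4]=2,low[5]=1,low[6]=4); scc=(scc[0]=?,scc[1]=?,scc[2]=?,scc[3]=0,scc[4]=?,scc[5]=?,scc[6]=?)
step 3: low=(low[0]=0,low[1]=0,low[2]=?,low[3]=3,low[4]=2,low[5]=1,low[6]=0); scc=(scc[0]=?,scc[1]=?,scc[2]=?,scc[3]=0,scc[4]=?,scc[5]=?,scc[6]=?)
step 4: low=(low[0]=0,low[1]=0,low[2]=?,low[3]=3,low[4]=0,low[5]=1,low[6]=0); scc=(scc[0]=?,scc[1]=?,scc[2]=?,scc[3]=0,scc[4]=?,scc[5]=?,scc[6]=?)
step 5: low=(low[0]=0,low[1]=0,low[2]=?,low[3]=3,low[4]=0,low[5]=0,low[6]=0); scc=(scc[0]=?,scc[1]=?,scc[2]=?,scc[3]=0,scc[4]=?,scc[5]=?,scc[6]=?)
step 6: low=(low[0]=0,low[1]=0,low[2]=?,low[3]=3,low[4]=0,low[5]=0,low[6]=0); scc=(scc[0]=1,scc[1]=1,scc[2]=?,scc[3]=0,scc[4]=1,scc[5]=1,scc[6]=1)
step 7: low=(low[0]=0,low[1]=0,low[2]=6,low[3]=3,low[4]=0,low[5]=0,low[6]=0); scc=(scc[0]=1,scc[1]=1,scc[2]=2,scc[3]=0,scc[4]=1,scc[5]=1,scc[6]=1)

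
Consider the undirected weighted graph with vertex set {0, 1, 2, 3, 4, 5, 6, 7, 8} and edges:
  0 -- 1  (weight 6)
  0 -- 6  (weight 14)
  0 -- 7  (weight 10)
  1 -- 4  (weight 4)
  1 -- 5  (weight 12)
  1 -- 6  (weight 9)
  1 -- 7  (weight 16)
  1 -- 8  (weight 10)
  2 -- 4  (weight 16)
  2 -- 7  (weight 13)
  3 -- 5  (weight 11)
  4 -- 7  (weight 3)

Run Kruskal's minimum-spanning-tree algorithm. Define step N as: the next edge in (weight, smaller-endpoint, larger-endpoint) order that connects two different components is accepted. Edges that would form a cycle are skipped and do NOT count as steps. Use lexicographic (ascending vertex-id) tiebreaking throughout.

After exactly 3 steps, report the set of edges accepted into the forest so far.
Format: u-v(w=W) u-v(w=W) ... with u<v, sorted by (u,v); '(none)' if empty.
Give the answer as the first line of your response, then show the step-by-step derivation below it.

0-1(w=6) 1-4(w=4) 4-7(w=3)

step 1: add edge 4-7 (w=3); MST = {4-7(w=3)}
step 2: add edge 1-4 (w=4); MST = {1-4(w=4) 4-7(w=3)}
step 3: add edge 0-1 (w=6); MST = {0-1(w=6) 1-4(w=4) 4-7(w=3)}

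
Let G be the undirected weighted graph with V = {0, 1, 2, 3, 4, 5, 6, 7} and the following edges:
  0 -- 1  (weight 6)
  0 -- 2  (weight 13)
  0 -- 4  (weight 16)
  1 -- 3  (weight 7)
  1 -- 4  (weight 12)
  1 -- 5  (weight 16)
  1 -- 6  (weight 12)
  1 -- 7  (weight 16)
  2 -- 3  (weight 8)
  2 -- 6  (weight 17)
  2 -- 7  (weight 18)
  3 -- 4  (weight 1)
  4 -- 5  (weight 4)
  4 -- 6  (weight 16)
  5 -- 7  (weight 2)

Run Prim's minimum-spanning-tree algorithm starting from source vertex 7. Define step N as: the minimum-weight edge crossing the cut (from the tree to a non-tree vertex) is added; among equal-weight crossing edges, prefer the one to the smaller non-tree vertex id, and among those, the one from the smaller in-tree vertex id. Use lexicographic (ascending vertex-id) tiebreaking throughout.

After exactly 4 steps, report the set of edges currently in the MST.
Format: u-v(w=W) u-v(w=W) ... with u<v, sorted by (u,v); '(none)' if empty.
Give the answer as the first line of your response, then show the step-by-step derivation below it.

1-3(w=7) 3-4(w=1) 4-5(w=4) 5-7(w=2)

step 1: add edge 5-7 (w=2); MST = {5-7(w=2)}
step 2: add edge 4-5 (w=4); MST = {4-5(w=4) 5-7(w=2)}
step 3: add edge 3-4 (w=1); MST = {3-4(w=1) 4-5(w=4) 5-7(w=2)}
step 4: add edge 1-3 (w=7); MST = {1-3(w=7) 3-4(w=1) 4-5(w=4) 5-7(w=2)}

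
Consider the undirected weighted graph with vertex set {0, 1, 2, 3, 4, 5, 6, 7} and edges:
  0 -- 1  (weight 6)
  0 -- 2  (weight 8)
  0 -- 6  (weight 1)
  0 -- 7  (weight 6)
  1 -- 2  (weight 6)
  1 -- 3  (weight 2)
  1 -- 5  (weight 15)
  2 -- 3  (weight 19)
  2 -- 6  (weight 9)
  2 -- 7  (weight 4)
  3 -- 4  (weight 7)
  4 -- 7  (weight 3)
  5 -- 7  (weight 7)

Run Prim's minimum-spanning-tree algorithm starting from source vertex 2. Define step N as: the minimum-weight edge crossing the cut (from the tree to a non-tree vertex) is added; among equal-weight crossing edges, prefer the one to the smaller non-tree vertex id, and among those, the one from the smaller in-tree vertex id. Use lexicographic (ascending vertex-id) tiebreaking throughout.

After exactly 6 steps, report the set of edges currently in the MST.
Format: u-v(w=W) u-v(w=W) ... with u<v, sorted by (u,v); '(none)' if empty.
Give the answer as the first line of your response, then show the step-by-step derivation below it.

0-1(w=6) 0-6(w=1) 0-7(w=6) 1-3(w=2) 2-7(w=4) 4-7(w=3)

step 1: add edge 2-7 (w=4); MST = {2-7(w=4)}
step 2: add edge 4-7 (w=3); MST = {2-7(w=4) 4-7(w=3)}
step 3: add edge 0-7 (w=6); MST = {0-7(w=6) 2-7(w=4) 4-7(w=3)}
step 4: add edge 0-6 (w=1); MST = {0-6(w=1) 0-7(w=6) 2-7(w=4) 4-7(w=3)}
step 5: add edge 0-1 (w=6); MST = {0-1(w=6) 0-6(w=1) 0-7(w=6) 2-7(w=4) 4-7(w=3)}
step 6: add edge 1-3 (w=2); MST = {0-1(w=6) 0-6(w=1) 0-7(w=6) 1-3(w=2) 2-7(w=4) 4-7(w=3)}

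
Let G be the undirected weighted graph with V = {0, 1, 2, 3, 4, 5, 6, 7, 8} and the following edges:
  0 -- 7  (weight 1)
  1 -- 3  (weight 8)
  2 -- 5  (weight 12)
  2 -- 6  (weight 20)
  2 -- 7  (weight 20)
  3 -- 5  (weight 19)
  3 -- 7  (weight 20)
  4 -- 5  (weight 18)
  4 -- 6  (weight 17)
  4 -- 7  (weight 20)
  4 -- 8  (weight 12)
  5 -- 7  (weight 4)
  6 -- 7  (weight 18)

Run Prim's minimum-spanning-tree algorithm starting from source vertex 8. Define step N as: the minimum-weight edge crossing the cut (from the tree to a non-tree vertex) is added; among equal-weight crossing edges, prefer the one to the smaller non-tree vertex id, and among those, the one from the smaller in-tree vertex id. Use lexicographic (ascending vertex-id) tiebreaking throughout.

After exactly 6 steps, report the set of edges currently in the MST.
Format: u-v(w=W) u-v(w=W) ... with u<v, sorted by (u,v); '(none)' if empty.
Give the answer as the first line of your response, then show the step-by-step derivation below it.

0-7(w=1) 2-5(w=12) 4-5(w=18) 4-6(w=17) 4-8(w=12) 5-7(w=4)

step 1: add edge 4-8 (w=12); MST = {4-8(w=12)}
step 2: add edge 4-6 (w=17); MST = {4-6(w=17) 4-8(w=12)}
step 3: add edge 4-5 (w=18); MST = {4-5(w=18) 4-6(w=17) 4-8(w=12)}
step 4: add edge 5-7 (w=4); MST = {4-5(w=18) 4-6(w=17) 4-8(w=12) 5-7(w=4)}
step 5: add edge 0-7 (w=1); MST = {0-7(w=1) 4-5(w=18) 4-6(w=17) 4-8(w=12) 5-7(w=4)}
step 6: add edge 2-5 (w=12); MST = {0-7(w=1) 2-5(w=12) 4-5(w=18) 4-6(w=17) 4-8(w=12) 5-7(w=4)}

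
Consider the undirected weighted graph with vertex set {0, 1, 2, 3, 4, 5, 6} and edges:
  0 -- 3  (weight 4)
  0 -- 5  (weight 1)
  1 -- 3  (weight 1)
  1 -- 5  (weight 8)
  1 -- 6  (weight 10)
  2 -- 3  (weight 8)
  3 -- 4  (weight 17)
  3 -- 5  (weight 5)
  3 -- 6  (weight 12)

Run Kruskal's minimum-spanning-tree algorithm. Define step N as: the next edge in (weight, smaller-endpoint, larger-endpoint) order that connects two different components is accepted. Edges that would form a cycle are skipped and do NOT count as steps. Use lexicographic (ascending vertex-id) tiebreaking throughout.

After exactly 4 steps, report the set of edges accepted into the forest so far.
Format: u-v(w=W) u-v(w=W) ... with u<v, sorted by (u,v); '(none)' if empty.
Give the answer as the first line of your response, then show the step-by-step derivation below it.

0-3(w=4) 0-5(w=1) 1-3(w=1) 2-3(w=8)

step 1: add edge 0-5 (w=1); MST = {0-5(w=1)}
step 2: add edge 1-3 (w=1); MST = {0-5(w=1) 1-3(w=1)}
step 3: add edge 0-3 (w=4); MST = {0-3(w=4) 0-5(w=1) 1-3(w=1)}
step 4: add edge 2-3 (w=8); MST = {0-3(w=4) 0-5(w=1) 1-3(w=1) 2-3(w=8)}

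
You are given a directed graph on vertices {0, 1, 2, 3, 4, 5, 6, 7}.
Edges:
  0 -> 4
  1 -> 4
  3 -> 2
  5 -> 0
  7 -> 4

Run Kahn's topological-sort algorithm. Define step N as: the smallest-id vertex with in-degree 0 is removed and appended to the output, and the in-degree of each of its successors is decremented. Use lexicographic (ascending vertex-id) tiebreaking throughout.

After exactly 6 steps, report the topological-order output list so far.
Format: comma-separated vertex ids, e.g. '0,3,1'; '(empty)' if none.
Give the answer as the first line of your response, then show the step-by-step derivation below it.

1,3,2,5,0,6

step 1: output 1; order=[1]; indeg=(1,0,1,0,2,0,0,0)
step 2: output 3; order=[1,3]; indeg=(1,0,0,0,2,0,0,0)
step 3: output 2; order=[1,3,2]; indeg=(1,0,0,0,2,0,0,0)
step 4: output 5; order=[1,3,2,5]; indeg=(0,0,0,0,2,0,0,0)
step 5: output 0; order=[1,3,2,5,0]; indeg=(0,0,0,0,1,0,0,0)
step 6: output 6; order=[1,3,2,5,0,6]; indeg=(0,0,0,0,1,0,0,0)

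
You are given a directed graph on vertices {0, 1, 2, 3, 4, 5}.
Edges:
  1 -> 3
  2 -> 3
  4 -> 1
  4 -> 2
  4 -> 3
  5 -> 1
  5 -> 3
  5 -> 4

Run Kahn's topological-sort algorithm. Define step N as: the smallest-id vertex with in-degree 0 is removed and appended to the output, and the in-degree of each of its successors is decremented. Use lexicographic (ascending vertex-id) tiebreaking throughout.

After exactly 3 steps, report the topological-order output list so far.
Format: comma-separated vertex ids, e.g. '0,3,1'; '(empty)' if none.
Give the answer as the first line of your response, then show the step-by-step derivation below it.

0,5,4

step 1: output 0; order=[0]; indeg=(0,2,1,4,1,0)
step 2: output 5; order=[0,5]; indeg=(0,1,1,3,0,0)
step 3: output 4; order=[0,5,4]; indeg=(0,0,0,2,0,0)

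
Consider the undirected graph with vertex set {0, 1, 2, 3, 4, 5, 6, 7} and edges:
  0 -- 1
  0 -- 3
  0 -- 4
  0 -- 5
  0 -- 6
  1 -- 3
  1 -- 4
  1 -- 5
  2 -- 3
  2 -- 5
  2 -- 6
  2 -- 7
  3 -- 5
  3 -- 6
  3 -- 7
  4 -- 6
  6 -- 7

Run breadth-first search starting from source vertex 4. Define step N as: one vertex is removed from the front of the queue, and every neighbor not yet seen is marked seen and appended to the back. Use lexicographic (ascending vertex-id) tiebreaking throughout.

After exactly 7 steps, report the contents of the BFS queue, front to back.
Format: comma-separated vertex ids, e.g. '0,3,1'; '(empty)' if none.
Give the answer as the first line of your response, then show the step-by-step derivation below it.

7

step 1: dequeue 4; queue=[0,1,6]; order=4
step 2: dequeue 0; queue=[1,6,3,5]; order=4,0
step 3: dequeue 1; queue=[6,3,5]; order=4,0,1
step 4: dequeue 6; queue=[3,5,2,7]; order=4,0,1,6
step 5: dequeue 3; queue=[5,2,7]; order=4,0,1,6,3
step 6: dequeue 5; queue=[2,7]; order=4,0,1,6,3,5
step 7: dequeue 2; queue=[7]; order=4,0,1,6,3,5,2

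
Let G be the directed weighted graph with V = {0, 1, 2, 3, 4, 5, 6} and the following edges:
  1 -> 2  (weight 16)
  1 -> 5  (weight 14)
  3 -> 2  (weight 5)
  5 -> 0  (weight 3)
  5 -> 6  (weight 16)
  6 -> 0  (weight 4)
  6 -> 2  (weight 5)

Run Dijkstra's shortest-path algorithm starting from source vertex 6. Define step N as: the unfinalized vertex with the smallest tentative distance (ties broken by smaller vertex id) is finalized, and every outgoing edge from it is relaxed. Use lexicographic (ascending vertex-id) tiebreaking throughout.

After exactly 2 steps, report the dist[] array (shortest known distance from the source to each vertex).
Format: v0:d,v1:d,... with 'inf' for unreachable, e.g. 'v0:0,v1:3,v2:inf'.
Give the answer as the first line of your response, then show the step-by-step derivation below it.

v0:4,v1:inf,v2:5,v3:inf,v4:inf,v5:inf,v6:0

step 1: dist = v0:4,v1:inf,v2:5,v3:inf,v4:inf,v5:inf,v6:0
step 2: dist = v0:4,v1:inf,v2:5,v3:inf,v4:inf,v5:inf,v6:0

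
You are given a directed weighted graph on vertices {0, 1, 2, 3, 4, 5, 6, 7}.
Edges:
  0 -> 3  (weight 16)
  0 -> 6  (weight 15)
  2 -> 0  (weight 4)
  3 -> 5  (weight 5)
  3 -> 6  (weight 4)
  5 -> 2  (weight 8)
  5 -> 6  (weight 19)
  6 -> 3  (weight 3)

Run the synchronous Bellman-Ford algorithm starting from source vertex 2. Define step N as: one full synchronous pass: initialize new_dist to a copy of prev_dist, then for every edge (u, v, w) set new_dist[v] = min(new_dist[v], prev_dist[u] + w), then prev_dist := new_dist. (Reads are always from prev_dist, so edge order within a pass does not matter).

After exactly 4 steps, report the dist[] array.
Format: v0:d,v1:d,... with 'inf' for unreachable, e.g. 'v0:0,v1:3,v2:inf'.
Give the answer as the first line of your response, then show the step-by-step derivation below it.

v0:4,v1:inf,v2:0,v3:20,v4:inf,v5:25,v6:19,v7:inf

step 1: dist = v0:4,v1:inf,v2:0,v3:inf,v4:inf,v5:inf,v6:inf,v7:inf
step 2: dist = v0:4,v1:inf,v2:0,v3:20,v4:inf,v5:inf,v6:19,v7:inf
step 3: dist = v0:4,v1:inf,v2:0,v3:20,v4:inf,v5:25,v6:19,v7:inf
step 4: dist = v0:4,v1:inf,v2:0,v3:20,v4:inf,v5:25,v6:19,v7:inf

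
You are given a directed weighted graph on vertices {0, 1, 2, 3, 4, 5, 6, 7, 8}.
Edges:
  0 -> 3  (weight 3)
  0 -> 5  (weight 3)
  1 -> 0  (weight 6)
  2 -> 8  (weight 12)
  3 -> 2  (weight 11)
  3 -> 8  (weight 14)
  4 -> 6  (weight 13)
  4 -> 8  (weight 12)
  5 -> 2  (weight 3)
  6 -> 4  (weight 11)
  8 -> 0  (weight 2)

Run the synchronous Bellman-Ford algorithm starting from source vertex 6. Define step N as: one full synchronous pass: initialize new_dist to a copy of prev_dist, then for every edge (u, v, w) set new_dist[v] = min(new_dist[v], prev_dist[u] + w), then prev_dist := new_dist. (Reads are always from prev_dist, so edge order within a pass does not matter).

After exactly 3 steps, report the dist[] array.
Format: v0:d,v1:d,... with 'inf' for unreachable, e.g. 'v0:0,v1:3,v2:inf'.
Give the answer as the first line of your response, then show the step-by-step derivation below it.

v0:25,v1:inf,v2:inf,v3:inf,v4:11,v5:inf,v6:0,v7:inf,v8:23

step 1: dist = v0:inf,v1:inf,v2:inf,v3:inf,v4:11,v5:inf,v6:0,v7:inf,v8:inf
step 2: dist = v0:inf,v1:inf,v2:inf,v3:inf,v4:11,v5:inf,v6:0,v7:inf,v8:23
step 3: dist = v0:25,v1:inf,v2:inf,v3:inf,v4:11,v5:inf,v6:0,v7:inf,v8:23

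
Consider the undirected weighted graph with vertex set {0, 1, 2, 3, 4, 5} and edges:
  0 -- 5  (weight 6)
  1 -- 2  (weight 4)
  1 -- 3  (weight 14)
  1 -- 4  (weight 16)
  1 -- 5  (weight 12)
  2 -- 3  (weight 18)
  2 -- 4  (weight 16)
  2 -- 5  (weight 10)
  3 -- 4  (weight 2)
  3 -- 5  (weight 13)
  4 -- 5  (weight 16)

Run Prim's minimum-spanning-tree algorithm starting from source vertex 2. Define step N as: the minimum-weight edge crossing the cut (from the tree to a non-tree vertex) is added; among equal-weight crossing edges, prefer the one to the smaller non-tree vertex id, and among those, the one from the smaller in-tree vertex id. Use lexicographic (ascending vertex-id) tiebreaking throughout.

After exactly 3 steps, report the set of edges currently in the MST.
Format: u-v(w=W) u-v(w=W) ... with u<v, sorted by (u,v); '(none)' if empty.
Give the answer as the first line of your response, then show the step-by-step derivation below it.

0-5(w=6) 1-2(w=4) 2-5(w=10)

step 1: add edge 1-2 (w=4); MST = {1-2(w=4)}
step 2: add edge 2-5 (w=10); MST = {1-2(w=4) 2-5(w=10)}
step 3: add edge 0-5 (w=6); MST = {0-5(w=6) 1-2(w=4) 2-5(w=10)}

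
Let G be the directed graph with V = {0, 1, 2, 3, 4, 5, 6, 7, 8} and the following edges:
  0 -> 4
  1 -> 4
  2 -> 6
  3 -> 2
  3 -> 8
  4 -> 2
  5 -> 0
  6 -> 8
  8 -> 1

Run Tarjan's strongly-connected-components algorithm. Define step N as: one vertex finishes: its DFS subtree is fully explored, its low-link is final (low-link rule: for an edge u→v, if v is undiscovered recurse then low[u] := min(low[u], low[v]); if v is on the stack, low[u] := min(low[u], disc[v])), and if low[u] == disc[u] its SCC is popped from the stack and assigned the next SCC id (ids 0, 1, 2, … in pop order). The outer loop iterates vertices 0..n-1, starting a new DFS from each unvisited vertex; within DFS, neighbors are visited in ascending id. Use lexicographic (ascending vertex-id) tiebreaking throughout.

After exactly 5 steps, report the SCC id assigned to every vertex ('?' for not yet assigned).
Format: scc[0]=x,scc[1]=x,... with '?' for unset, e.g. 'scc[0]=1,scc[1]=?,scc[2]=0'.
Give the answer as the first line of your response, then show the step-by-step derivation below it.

scc[0]=?,scc[1]=0,scc[2]=0,scc[3]=?,scc[4]=0,scc[5]=?,scc[6]=0,scc[7]=?,scc[8]=0

step 1: low=(low[0]=0,low[1]=1,low[2]=2,low[3]=?,low[4]=1,low[5]=?,low[6]=3,low[7]=?,low[8]=4); scc=(scc[0]=?,scc[1]=?,scc[2]=?,scc[3]=?,scc[4]=?,scc[5]=?,scc[6]=?,scc[7]=?,scc[8]=?)
step 2: low=(low[0]=0,low[1]=1,low[2]=2,low[3]=?,low[4]=1,low[5]=?,low[6]=3,low[7]=?,low[8]=1); scc=(scc[0]=?,scc[1]=?,scc[2]=?,scc[3]=?,scc[4]=?,scc[5]=?,scc[6]=?,scc[7]=?,scc[8]=?)
step 3: low=(low[0]=0,low[1]=1,low[2]=2,low[3]=?,low[4]=1,low[5]=?,low[6]=1,low[7]=?,low[8]=1); scc=(scc[0]=?,scc[1]=?,scc[2]=?,scc[3]=?,scc[4]=?,scc[5]=?,scc[6]=?,scc[7]=?,scc[8]=?)
step 4: low=(low[0]=0,low[1]=1,low[2]=1,low[3]=?,low[4]=1,low[5]=?,low[6]=1,low[7]=?,low[8]=1); scc=(scc[0]=?,scc[1]=?,scc[2]=?,scc[3]=?,scc[4]=?,scc[5]=?,scc[6]=?,scc[7]=?,scc[8]=?)
step 5: low=(low[0]=0,low[1]=1,low[2]=1,low[3]=?,low[4]=1,low[5]=?,low[6]=1,low[7]=?,low[8]=1); scc=(scc[0]=?,scc[1]=0,scc[2]=0,scc[3]=?,scc[4]=0,scc[5]=?,scc[6]=0,scc[7]=?,scc[8]=0)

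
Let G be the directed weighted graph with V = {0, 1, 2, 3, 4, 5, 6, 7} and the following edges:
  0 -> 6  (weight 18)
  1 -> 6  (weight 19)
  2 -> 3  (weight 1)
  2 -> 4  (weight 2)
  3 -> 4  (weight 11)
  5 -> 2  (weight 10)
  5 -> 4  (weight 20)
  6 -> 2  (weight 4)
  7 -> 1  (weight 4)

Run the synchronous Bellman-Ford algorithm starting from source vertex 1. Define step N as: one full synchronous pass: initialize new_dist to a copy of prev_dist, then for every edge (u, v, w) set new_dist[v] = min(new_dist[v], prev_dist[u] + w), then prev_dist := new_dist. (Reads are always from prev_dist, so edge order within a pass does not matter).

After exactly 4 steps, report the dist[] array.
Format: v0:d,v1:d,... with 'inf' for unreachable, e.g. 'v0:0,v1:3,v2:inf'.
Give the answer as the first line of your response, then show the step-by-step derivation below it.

v0:inf,v1:0,v2:23,v3:24,v4:25,v5:inf,v6:19,v7:inf

step 1: dist = v0:inf,v1:0,v2:inf,v3:inf,v4:inf,v5:inf,v6:19,v7:inf
step 2: dist = v0:inf,v1:0,v2:23,v3:inf,v4:inf,v5:inf,v6:19,v7:inf
step 3: dist = v0:inf,v1:0,v2:23,v3:24,v4:25,v5:inf,v6:19,v7:inf
step 4: dist = v0:inf,v1:0,v2:23,v3:24,v4:25,v5:inf,v6:19,v7:inf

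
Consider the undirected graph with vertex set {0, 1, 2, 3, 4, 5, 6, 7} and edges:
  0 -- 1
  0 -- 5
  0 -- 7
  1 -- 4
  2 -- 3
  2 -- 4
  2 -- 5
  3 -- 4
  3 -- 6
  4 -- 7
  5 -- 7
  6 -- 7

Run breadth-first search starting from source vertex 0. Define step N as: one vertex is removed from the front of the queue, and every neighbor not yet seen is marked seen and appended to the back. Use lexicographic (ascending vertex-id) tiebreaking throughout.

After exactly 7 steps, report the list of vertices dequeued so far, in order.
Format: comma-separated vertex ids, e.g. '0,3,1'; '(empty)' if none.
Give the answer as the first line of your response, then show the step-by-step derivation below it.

0,1,5,7,4,2,6

step 1: dequeue 0; queue=[1,5,7]; order=0
step 2: dequeue 1; queue=[5,7,4]; order=0,1
step 3: dequeue 5; queue=[7,4,2]; order=0,1,5
step 4: dequeue 7; queue=[4,2,6]; order=0,1,5,7
step 5: dequeue 4; queue=[2,6,3]; order=0,1,5,7,4
step 6: dequeue 2; queue=[6,3]; order=0,1,5,7,4,2
step 7: dequeue 6; queue=[3]; order=0,1,5,7,4,2,6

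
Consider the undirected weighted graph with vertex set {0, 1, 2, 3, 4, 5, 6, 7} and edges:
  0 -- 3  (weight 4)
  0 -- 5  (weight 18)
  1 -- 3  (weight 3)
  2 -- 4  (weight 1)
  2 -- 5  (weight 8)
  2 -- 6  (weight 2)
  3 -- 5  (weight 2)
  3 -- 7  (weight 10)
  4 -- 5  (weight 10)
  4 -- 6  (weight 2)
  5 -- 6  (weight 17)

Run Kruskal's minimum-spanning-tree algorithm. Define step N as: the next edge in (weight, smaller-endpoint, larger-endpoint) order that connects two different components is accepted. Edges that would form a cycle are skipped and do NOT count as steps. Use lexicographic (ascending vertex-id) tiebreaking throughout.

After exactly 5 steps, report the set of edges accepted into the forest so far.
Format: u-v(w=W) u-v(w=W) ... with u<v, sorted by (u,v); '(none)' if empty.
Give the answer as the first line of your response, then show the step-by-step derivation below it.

0-3(w=4) 1-3(w=3) 2-4(w=1) 2-6(w=2) 3-5(w=2)

step 1: add edge 2-4 (w=1); MST = {2-4(w=1)}
step 2: add edge 2-6 (w=2); MST = {2-4(w=1) 2-6(w=2)}
step 3: add edge 3-5 (w=2); MST = {2-4(w=1) 2-6(w=2) 3-5(w=2)}
step 4: add edge 1-3 (w=3); MST = {1-3(w=3) 2-4(w=1) 2-6(w=2) 3-5(w=2)}
step 5: add edge 0-3 (w=4); MST = {0-3(w=4) 1-3(w=3) 2-4(w=1) 2-6(w=2) 3-5(w=2)}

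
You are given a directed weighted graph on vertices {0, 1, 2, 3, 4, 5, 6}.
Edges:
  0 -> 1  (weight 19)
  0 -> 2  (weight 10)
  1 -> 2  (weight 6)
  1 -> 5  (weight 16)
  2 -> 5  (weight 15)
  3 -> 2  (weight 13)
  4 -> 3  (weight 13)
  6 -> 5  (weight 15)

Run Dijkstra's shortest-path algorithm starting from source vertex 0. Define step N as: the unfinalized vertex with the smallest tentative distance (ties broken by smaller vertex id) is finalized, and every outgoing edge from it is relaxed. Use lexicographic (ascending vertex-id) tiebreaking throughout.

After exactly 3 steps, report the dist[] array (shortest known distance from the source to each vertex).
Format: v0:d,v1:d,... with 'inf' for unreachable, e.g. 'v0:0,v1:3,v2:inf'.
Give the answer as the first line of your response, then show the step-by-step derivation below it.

v0:0,v1:19,v2:10,v3:inf,v4:inf,v5:25,v6:inf

step 1: dist = v0:0,v1:19,v2:10,v3:inf,v4:inf,v5:inf,v6:inf
step 2: dist = v0:0,v1:19,v2:10,v3:inf,v4:inf,v5:25,v6:inf
step 3: dist = v0:0,v1:19,v2:10,v3:inf,v4:inf,v5:25,v6:inf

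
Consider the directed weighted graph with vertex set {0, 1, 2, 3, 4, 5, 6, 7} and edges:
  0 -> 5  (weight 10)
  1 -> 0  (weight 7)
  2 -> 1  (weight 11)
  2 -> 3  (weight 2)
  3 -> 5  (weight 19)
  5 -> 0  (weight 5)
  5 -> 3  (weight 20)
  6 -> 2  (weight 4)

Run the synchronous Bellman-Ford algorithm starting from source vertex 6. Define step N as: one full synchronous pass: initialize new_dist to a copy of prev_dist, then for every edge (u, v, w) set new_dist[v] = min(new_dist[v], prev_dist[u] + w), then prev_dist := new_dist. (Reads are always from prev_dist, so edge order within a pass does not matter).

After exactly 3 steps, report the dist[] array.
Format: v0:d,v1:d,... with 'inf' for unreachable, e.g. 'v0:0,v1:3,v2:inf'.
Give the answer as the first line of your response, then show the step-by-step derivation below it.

v0:22,v1:15,v2:4,v3:6,v4:inf,v5:25,v6:0,v7:inf

step 1: dist = v0:inf,v1:inf,v2:4,v3:inf,v4:inf,v5:inf,v6:0,v7:inf
step 2: dist = v0:inf,v1:15,v2:4,v3:6,v4:inf,v5:inf,v6:0,v7:inf
step 3: dist = v0:22,v1:15,v2:4,v3:6,v4:inf,v5:25,v6:0,v7:inf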